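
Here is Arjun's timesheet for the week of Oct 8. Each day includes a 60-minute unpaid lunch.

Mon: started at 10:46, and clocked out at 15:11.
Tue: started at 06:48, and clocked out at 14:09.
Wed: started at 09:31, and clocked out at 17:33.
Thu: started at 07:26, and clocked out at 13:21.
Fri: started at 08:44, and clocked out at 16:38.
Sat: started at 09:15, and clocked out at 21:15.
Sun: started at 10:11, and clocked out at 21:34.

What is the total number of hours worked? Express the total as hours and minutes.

Mon: 10:46–15:11 = 4 h 25 min; less 60 min break → 3 h 25 min
Tue: 06:48–14:09 = 7 h 21 min; less 60 min break → 6 h 21 min
Wed: 09:31–17:33 = 8 h 2 min; less 60 min break → 7 h 2 min
Thu: 07:26–13:21 = 5 h 55 min; less 60 min break → 4 h 55 min
Fri: 08:44–16:38 = 7 h 54 min; less 60 min break → 6 h 54 min
Sat: 09:15–21:15 = 12 h 0 min; less 60 min break → 11 h 0 min
Sun: 10:11–21:34 = 11 h 23 min; less 60 min break → 10 h 23 min
Total: 3 h 25 min + 6 h 21 min + 7 h 2 min + 4 h 55 min + 6 h 54 min + 11 h 0 min + 10 h 23 min = 50 h 0 min.

50 h 0 min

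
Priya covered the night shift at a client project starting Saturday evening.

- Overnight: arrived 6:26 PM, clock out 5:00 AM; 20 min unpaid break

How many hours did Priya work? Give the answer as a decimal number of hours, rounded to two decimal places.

10.23 hours

Overnight: 6:26 PM → midnight = 5 h 34 min; midnight → 5:00 AM = 5 h 0 min; span 10 h 34 min; less 20 min break → 10 h 14 min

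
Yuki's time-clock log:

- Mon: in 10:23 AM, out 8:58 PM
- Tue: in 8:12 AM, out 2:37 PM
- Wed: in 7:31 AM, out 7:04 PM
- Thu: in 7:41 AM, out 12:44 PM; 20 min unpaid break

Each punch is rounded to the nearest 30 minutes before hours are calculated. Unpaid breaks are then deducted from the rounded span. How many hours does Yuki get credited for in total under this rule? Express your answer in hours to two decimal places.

Mon: in 10:23 AM→10:30 AM, out 8:58 PM→9:00 PM; 10 h 30 min
Tue: in 8:12 AM→8:00 AM, out 2:37 PM→2:30 PM; 6 h 30 min
Wed: in 7:31 AM→7:30 AM, out 7:04 PM→7:00 PM; 11 h 30 min
Thu: in 7:41 AM→7:30 AM, out 12:44 PM→12:30 PM; 5 h 0 min − 20 min = 4 h 40 min
Total credited: 33 h 10 min.

33.17 hours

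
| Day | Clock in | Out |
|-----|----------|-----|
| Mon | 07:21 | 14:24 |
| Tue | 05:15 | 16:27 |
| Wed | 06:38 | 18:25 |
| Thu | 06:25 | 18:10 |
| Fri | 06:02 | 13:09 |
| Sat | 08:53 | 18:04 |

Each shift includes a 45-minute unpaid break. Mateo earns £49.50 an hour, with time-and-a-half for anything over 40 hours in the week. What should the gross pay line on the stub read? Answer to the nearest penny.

£2988.56

Mon: 07:21–14:24 = 7 h 3 min; less 45 min break → 6 h 18 min
Tue: 05:15–16:27 = 11 h 12 min; less 45 min break → 10 h 27 min
Wed: 06:38–18:25 = 11 h 47 min; less 45 min break → 11 h 2 min
Thu: 06:25–18:10 = 11 h 45 min; less 45 min break → 11 h 0 min
Fri: 06:02–13:09 = 7 h 7 min; less 45 min break → 6 h 22 min
Sat: 08:53–18:04 = 9 h 11 min; less 45 min break → 8 h 26 min
Total worked: 53 h 35 min = 3215 min.
Regular 40 h 0 min = 2400 min at £49.50/h; overtime 13 h 35 min = 815 min at £74.25/h.
Pay = (2400 × £49.50 + 815 × £74.25) ÷ 60 = £2988.56.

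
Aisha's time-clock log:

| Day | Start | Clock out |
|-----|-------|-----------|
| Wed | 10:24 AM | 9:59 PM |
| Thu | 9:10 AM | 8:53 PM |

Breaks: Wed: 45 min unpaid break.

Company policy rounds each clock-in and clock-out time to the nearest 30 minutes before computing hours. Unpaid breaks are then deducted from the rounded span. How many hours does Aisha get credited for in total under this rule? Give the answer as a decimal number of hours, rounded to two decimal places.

22.75 hours

Wed: in 10:24 AM→10:30 AM, out 9:59 PM→10:00 PM; 11 h 30 min − 45 min = 10 h 45 min
Thu: in 9:10 AM→9:00 AM, out 8:53 PM→9:00 PM; 12 h 0 min
Total credited: 22 h 45 min.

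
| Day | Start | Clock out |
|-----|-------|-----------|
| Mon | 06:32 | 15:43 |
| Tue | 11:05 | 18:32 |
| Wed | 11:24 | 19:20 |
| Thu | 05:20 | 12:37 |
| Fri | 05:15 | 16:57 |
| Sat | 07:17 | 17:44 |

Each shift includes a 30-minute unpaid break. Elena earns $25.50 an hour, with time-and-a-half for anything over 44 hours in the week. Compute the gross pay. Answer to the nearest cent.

Mon: 06:32–15:43 = 9 h 11 min; less 30 min break → 8 h 41 min
Tue: 11:05–18:32 = 7 h 27 min; less 30 min break → 6 h 57 min
Wed: 11:24–19:20 = 7 h 56 min; less 30 min break → 7 h 26 min
Thu: 05:20–12:37 = 7 h 17 min; less 30 min break → 6 h 47 min
Fri: 05:15–16:57 = 11 h 42 min; less 30 min break → 11 h 12 min
Sat: 07:17–17:44 = 10 h 27 min; less 30 min break → 9 h 57 min
Total worked: 51 h 0 min = 3060 min.
Regular 44 h 0 min = 2640 min at $25.50/h; overtime 7 h 0 min = 420 min at $38.25/h.
Pay = (2640 × $25.50 + 420 × $38.25) ÷ 60 = $1389.75.

$1389.75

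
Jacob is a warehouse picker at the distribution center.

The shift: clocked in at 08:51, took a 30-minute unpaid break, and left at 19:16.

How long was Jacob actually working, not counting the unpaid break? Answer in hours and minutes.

The shift: 08:51–19:16 = 10 h 25 min; less 30 min break → 9 h 55 min

9 h 55 min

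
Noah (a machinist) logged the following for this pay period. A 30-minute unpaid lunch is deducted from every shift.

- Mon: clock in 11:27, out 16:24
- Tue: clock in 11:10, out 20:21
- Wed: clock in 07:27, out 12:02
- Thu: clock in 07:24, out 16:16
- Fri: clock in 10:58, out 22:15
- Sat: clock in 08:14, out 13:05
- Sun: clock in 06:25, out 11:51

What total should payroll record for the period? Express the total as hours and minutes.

45 h 39 min

Mon: 11:27–16:24 = 4 h 57 min; less 30 min break → 4 h 27 min
Tue: 11:10–20:21 = 9 h 11 min; less 30 min break → 8 h 41 min
Wed: 07:27–12:02 = 4 h 35 min; less 30 min break → 4 h 5 min
Thu: 07:24–16:16 = 8 h 52 min; less 30 min break → 8 h 22 min
Fri: 10:58–22:15 = 11 h 17 min; less 30 min break → 10 h 47 min
Sat: 08:14–13:05 = 4 h 51 min; less 30 min break → 4 h 21 min
Sun: 06:25–11:51 = 5 h 26 min; less 30 min break → 4 h 56 min
Total: 4 h 27 min + 8 h 41 min + 4 h 5 min + 8 h 22 min + 10 h 47 min + 4 h 21 min + 4 h 56 min = 45 h 39 min.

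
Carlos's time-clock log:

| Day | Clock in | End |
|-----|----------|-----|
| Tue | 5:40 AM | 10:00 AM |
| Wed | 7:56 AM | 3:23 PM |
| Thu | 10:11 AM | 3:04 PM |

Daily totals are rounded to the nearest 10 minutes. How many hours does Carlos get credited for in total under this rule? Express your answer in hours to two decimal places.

Tue: 5:40 AM–10:00 AM = 4 h 20 min → rounds to 4 h 20 min
Wed: 7:56 AM–3:23 PM = 7 h 27 min → rounds to 7 h 30 min
Thu: 10:11 AM–3:04 PM = 4 h 53 min → rounds to 4 h 50 min
Total credited: 16 h 40 min.

16.67 hours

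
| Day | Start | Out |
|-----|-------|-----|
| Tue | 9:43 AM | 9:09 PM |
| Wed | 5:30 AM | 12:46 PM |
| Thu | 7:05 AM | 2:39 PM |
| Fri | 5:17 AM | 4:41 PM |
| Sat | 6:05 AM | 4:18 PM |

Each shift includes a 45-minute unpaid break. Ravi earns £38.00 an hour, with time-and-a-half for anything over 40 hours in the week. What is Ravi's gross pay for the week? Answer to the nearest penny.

Tue: 9:43 AM–9:09 PM = 11 h 26 min; less 45 min break → 10 h 41 min
Wed: 5:30 AM–12:46 PM = 7 h 16 min; less 45 min break → 6 h 31 min
Thu: 7:05 AM–2:39 PM = 7 h 34 min; less 45 min break → 6 h 49 min
Fri: 5:17 AM–4:41 PM = 11 h 24 min; less 45 min break → 10 h 39 min
Sat: 6:05 AM–4:18 PM = 10 h 13 min; less 45 min break → 9 h 28 min
Total worked: 44 h 8 min = 2648 min.
Regular 40 h 0 min = 2400 min at £38.00/h; overtime 4 h 8 min = 248 min at £57.00/h.
Pay = (2400 × £38.00 + 248 × £57.00) ÷ 60 = £1755.60.

£1755.60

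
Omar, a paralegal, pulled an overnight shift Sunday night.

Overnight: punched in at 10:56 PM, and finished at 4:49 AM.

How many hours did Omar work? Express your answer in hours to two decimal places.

Overnight: 10:56 PM → midnight = 1 h 4 min; midnight → 4:49 AM = 4 h 49 min; span 5 h 53 min

5.88 hours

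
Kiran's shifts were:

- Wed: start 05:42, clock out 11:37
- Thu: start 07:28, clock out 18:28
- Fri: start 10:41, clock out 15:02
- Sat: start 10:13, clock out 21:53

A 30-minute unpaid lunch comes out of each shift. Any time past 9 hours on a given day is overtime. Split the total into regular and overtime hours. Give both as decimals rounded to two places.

Wed: 05:42–11:37 = 5 h 55 min; less 30 min break → 5 h 25 min
Thu: 07:28–18:28 = 11 h 0 min; less 30 min break → 10 h 30 min
Fri: 10:41–15:02 = 4 h 21 min; less 30 min break → 3 h 51 min
Sat: 10:13–21:53 = 11 h 40 min; less 30 min break → 11 h 10 min
Wed reg 5 h 25 min / OT 0 h 0 min; Thu reg 9 h 0 min / OT 1 h 30 min; Fri reg 3 h 51 min / OT 0 h 0 min; Sat reg 9 h 0 min / OT 2 h 10 min.
Totals: regular 27 h 16 min, overtime 3 h 40 min.

Regular 27.27 hours, overtime 3.67 hours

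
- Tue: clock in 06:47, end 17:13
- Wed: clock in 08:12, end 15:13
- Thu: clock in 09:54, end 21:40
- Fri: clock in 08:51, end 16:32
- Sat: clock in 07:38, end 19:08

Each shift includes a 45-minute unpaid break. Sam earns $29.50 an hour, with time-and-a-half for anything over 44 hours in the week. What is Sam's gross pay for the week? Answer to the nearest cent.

Tue: 06:47–17:13 = 10 h 26 min; less 45 min break → 9 h 41 min
Wed: 08:12–15:13 = 7 h 1 min; less 45 min break → 6 h 16 min
Thu: 09:54–21:40 = 11 h 46 min; less 45 min break → 11 h 1 min
Fri: 08:51–16:32 = 7 h 41 min; less 45 min break → 6 h 56 min
Sat: 07:38–19:08 = 11 h 30 min; less 45 min break → 10 h 45 min
Total worked: 44 h 39 min = 2679 min.
Regular 44 h 0 min = 2640 min at $29.50/h; overtime 0 h 39 min = 39 min at $44.25/h.
Pay = (2640 × $29.50 + 39 × $44.25) ÷ 60 = $1326.76.

$1326.76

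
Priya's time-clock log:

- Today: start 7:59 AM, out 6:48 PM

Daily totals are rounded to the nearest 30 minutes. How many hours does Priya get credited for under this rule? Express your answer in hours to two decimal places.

11.00 hours

Today: 7:59 AM–6:48 PM = 10 h 49 min → rounds to 11 h 0 min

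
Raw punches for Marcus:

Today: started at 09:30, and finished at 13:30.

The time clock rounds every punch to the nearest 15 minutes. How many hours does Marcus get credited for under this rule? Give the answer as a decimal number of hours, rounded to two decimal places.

4.00 hours

Today: in 09:30→09:30, out 13:30→13:30; 4 h 0 min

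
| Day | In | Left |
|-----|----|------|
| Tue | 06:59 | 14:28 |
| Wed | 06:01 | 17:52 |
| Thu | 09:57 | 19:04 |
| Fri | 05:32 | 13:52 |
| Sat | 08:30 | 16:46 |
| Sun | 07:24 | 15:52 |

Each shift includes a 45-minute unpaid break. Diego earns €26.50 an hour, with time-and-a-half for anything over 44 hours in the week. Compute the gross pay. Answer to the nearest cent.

€1365.41

Tue: 06:59–14:28 = 7 h 29 min; less 45 min break → 6 h 44 min
Wed: 06:01–17:52 = 11 h 51 min; less 45 min break → 11 h 6 min
Thu: 09:57–19:04 = 9 h 7 min; less 45 min break → 8 h 22 min
Fri: 05:32–13:52 = 8 h 20 min; less 45 min break → 7 h 35 min
Sat: 08:30–16:46 = 8 h 16 min; less 45 min break → 7 h 31 min
Sun: 07:24–15:52 = 8 h 28 min; less 45 min break → 7 h 43 min
Total worked: 49 h 1 min = 2941 min.
Regular 44 h 0 min = 2640 min at €26.50/h; overtime 5 h 1 min = 301 min at €39.75/h.
Pay = (2640 × €26.50 + 301 × €39.75) ÷ 60 = €1365.41.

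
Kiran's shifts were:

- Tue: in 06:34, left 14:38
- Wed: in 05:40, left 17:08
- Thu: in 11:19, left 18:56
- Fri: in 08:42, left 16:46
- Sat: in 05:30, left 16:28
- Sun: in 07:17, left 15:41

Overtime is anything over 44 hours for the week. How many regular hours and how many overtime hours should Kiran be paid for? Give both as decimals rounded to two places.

Tue: 06:34–14:38 = 8 h 4 min
Wed: 05:40–17:08 = 11 h 28 min
Thu: 11:19–18:56 = 7 h 37 min
Fri: 08:42–16:46 = 8 h 4 min
Sat: 05:30–16:28 = 10 h 58 min
Sun: 07:17–15:41 = 8 h 24 min
Total worked: 54 h 35 min = 54.58 h.
Threshold 44 h → overtime 10 h 35 min, regular 44 h 0 min.

Regular 44.00 hours, overtime 10.58 hours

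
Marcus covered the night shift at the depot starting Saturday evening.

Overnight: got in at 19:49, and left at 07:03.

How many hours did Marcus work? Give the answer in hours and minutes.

11 h 14 min

Overnight: 19:49 → midnight = 4 h 11 min; midnight → 07:03 = 7 h 3 min; span 11 h 14 min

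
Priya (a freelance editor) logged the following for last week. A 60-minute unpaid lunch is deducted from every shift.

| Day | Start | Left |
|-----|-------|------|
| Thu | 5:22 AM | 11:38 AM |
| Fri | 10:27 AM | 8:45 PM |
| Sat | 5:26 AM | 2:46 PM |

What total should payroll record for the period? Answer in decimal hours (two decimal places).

22.90 hours

Thu: 5:22 AM–11:38 AM = 6 h 16 min; less 60 min break → 5 h 16 min
Fri: 10:27 AM–8:45 PM = 10 h 18 min; less 60 min break → 9 h 18 min
Sat: 5:26 AM–2:46 PM = 9 h 20 min; less 60 min break → 8 h 20 min
Total: 5 h 16 min + 9 h 18 min + 8 h 20 min = 22 h 54 min.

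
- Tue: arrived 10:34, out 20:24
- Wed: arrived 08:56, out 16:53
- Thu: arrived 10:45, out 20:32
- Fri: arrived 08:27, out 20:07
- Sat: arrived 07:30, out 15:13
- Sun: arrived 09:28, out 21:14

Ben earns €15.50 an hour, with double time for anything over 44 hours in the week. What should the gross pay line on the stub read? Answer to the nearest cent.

€1138.22

Tue: 10:34–20:24 = 9 h 50 min
Wed: 08:56–16:53 = 7 h 57 min
Thu: 10:45–20:32 = 9 h 47 min
Fri: 08:27–20:07 = 11 h 40 min
Sat: 07:30–15:13 = 7 h 43 min
Sun: 09:28–21:14 = 11 h 46 min
Total worked: 58 h 43 min = 3523 min.
Regular 44 h 0 min = 2640 min at €15.50/h; overtime 14 h 43 min = 883 min at €31.00/h.
Pay = (2640 × €15.50 + 883 × €31.00) ÷ 60 = €1138.22.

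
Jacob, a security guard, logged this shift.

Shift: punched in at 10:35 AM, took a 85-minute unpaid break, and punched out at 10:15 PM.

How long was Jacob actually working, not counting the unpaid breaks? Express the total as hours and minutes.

Shift: 10:35 AM–10:15 PM = 11 h 40 min; less 85 min break → 10 h 15 min

10 h 15 min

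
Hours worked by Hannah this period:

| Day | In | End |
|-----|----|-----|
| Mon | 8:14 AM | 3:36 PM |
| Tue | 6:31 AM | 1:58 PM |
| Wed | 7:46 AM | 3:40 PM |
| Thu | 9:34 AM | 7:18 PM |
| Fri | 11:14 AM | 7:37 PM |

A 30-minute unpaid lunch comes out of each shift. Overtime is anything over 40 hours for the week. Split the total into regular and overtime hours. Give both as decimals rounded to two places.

Regular 38.33 hours, overtime 0.00 hours

Mon: 8:14 AM–3:36 PM = 7 h 22 min; less 30 min break → 6 h 52 min
Tue: 6:31 AM–1:58 PM = 7 h 27 min; less 30 min break → 6 h 57 min
Wed: 7:46 AM–3:40 PM = 7 h 54 min; less 30 min break → 7 h 24 min
Thu: 9:34 AM–7:18 PM = 9 h 44 min; less 30 min break → 9 h 14 min
Fri: 11:14 AM–7:37 PM = 8 h 23 min; less 30 min break → 7 h 53 min
Total worked: 38 h 20 min = 38.33 h.
Threshold 40 h → overtime 0 h 0 min, regular 38 h 20 min.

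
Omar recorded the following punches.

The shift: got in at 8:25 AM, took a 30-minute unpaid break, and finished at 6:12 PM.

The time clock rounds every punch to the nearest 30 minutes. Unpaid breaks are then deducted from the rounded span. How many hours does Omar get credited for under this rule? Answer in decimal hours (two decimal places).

9.00 hours

The shift: in 8:25 AM→8:30 AM, out 6:12 PM→6:00 PM; 9 h 30 min − 30 min = 9 h 0 min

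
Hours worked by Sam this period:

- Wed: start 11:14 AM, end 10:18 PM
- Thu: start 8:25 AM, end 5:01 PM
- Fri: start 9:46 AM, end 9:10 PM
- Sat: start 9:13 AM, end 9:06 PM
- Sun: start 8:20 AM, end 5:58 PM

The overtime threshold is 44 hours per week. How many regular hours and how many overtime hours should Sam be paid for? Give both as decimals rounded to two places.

Regular 44.00 hours, overtime 8.58 hours

Wed: 11:14 AM–10:18 PM = 11 h 4 min
Thu: 8:25 AM–5:01 PM = 8 h 36 min
Fri: 9:46 AM–9:10 PM = 11 h 24 min
Sat: 9:13 AM–9:06 PM = 11 h 53 min
Sun: 8:20 AM–5:58 PM = 9 h 38 min
Total worked: 52 h 35 min = 52.58 h.
Threshold 44 h → overtime 8 h 35 min, regular 44 h 0 min.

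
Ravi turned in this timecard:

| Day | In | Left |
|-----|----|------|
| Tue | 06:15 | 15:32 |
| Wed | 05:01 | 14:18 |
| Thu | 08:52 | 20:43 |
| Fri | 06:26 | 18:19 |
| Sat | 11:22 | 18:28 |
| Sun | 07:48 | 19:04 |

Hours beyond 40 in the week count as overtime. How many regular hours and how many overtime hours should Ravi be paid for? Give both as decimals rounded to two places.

Regular 40.00 hours, overtime 20.67 hours

Tue: 06:15–15:32 = 9 h 17 min
Wed: 05:01–14:18 = 9 h 17 min
Thu: 08:52–20:43 = 11 h 51 min
Fri: 06:26–18:19 = 11 h 53 min
Sat: 11:22–18:28 = 7 h 6 min
Sun: 07:48–19:04 = 11 h 16 min
Total worked: 60 h 40 min = 60.67 h.
Threshold 40 h → overtime 20 h 40 min, regular 40 h 0 min.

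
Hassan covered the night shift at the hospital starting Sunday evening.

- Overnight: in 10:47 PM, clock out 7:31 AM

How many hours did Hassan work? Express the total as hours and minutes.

8 h 44 min

Overnight: 10:47 PM → midnight = 1 h 13 min; midnight → 7:31 AM = 7 h 31 min; span 8 h 44 min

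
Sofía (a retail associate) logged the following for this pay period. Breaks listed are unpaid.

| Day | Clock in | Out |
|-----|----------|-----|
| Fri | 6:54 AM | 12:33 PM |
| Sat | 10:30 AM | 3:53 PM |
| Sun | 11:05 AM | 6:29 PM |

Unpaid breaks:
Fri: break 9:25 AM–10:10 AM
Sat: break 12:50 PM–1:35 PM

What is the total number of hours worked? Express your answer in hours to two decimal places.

16.93 hours

Fri: 6:54 AM–12:33 PM = 5 h 39 min; less 45 min break → 4 h 54 min
Sat: 10:30 AM–3:53 PM = 5 h 23 min; less 45 min break → 4 h 38 min
Sun: 11:05 AM–6:29 PM = 7 h 24 min
Total: 4 h 54 min + 4 h 38 min + 7 h 24 min = 16 h 56 min.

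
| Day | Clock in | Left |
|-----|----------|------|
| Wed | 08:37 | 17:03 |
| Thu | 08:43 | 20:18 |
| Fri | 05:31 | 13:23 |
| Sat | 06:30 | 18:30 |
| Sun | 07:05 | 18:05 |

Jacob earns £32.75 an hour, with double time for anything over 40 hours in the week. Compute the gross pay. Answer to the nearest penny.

£2022.86

Wed: 08:37–17:03 = 8 h 26 min
Thu: 08:43–20:18 = 11 h 35 min
Fri: 05:31–13:23 = 7 h 52 min
Sat: 06:30–18:30 = 12 h 0 min
Sun: 07:05–18:05 = 11 h 0 min
Total worked: 50 h 53 min = 3053 min.
Regular 40 h 0 min = 2400 min at £32.75/h; overtime 10 h 53 min = 653 min at £65.50/h.
Pay = (2400 × £32.75 + 653 × £65.50) ÷ 60 = £2022.86.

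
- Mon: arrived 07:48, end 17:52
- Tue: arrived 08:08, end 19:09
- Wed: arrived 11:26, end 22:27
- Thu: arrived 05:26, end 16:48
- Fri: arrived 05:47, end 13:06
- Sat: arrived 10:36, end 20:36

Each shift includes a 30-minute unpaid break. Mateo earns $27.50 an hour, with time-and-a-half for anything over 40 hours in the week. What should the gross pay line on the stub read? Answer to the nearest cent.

Mon: 07:48–17:52 = 10 h 4 min; less 30 min break → 9 h 34 min
Tue: 08:08–19:09 = 11 h 1 min; less 30 min break → 10 h 31 min
Wed: 11:26–22:27 = 11 h 1 min; less 30 min break → 10 h 31 min
Thu: 05:26–16:48 = 11 h 22 min; less 30 min break → 10 h 52 min
Fri: 05:47–13:06 = 7 h 19 min; less 30 min break → 6 h 49 min
Sat: 10:36–20:36 = 10 h 0 min; less 30 min break → 9 h 30 min
Total worked: 57 h 47 min = 3467 min.
Regular 40 h 0 min = 2400 min at $27.50/h; overtime 17 h 47 min = 1067 min at $41.25/h.
Pay = (2400 × $27.50 + 1067 × $41.25) ÷ 60 = $1833.56.

$1833.56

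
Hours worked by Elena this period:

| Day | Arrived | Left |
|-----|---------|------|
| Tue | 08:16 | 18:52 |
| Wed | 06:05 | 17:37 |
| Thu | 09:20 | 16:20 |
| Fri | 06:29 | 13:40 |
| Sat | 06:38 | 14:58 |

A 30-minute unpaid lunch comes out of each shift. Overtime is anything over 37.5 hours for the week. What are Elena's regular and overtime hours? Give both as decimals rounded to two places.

Tue: 08:16–18:52 = 10 h 36 min; less 30 min break → 10 h 6 min
Wed: 06:05–17:37 = 11 h 32 min; less 30 min break → 11 h 2 min
Thu: 09:20–16:20 = 7 h 0 min; less 30 min break → 6 h 30 min
Fri: 06:29–13:40 = 7 h 11 min; less 30 min break → 6 h 41 min
Sat: 06:38–14:58 = 8 h 20 min; less 30 min break → 7 h 50 min
Total worked: 42 h 9 min = 42.15 h.
Threshold 37.5 h → overtime 4 h 39 min, regular 37 h 30 min.

Regular 37.50 hours, overtime 4.65 hours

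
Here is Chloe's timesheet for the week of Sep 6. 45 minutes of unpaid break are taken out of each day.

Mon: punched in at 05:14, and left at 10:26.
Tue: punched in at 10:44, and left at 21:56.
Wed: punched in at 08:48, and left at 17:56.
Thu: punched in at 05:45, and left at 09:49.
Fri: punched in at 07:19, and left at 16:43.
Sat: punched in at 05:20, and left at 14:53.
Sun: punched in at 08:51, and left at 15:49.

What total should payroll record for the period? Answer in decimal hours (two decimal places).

50.27 hours

Mon: 05:14–10:26 = 5 h 12 min; less 45 min break → 4 h 27 min
Tue: 10:44–21:56 = 11 h 12 min; less 45 min break → 10 h 27 min
Wed: 08:48–17:56 = 9 h 8 min; less 45 min break → 8 h 23 min
Thu: 05:45–09:49 = 4 h 4 min; less 45 min break → 3 h 19 min
Fri: 07:19–16:43 = 9 h 24 min; less 45 min break → 8 h 39 min
Sat: 05:20–14:53 = 9 h 33 min; less 45 min break → 8 h 48 min
Sun: 08:51–15:49 = 6 h 58 min; less 45 min break → 6 h 13 min
Total: 4 h 27 min + 10 h 27 min + 8 h 23 min + 3 h 19 min + 8 h 39 min + 8 h 48 min + 6 h 13 min = 50 h 16 min.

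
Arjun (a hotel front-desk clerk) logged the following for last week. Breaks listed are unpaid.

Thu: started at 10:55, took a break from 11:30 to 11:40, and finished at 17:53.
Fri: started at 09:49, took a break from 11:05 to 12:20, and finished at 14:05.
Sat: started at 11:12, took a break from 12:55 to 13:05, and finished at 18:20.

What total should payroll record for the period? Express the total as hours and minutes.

Thu: 10:55–17:53 = 6 h 58 min; less 10 min break → 6 h 48 min
Fri: 09:49–14:05 = 4 h 16 min; less 75 min break → 3 h 1 min
Sat: 11:12–18:20 = 7 h 8 min; less 10 min break → 6 h 58 min
Total: 6 h 48 min + 3 h 1 min + 6 h 58 min = 16 h 47 min.

16 h 47 min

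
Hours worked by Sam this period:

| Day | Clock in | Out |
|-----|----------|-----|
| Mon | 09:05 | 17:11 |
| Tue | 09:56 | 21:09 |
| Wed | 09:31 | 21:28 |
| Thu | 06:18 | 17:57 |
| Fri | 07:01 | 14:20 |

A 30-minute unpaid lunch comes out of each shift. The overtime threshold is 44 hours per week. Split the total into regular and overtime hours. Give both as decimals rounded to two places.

Mon: 09:05–17:11 = 8 h 6 min; less 30 min break → 7 h 36 min
Tue: 09:56–21:09 = 11 h 13 min; less 30 min break → 10 h 43 min
Wed: 09:31–21:28 = 11 h 57 min; less 30 min break → 11 h 27 min
Thu: 06:18–17:57 = 11 h 39 min; less 30 min break → 11 h 9 min
Fri: 07:01–14:20 = 7 h 19 min; less 30 min break → 6 h 49 min
Total worked: 47 h 44 min = 47.73 h.
Threshold 44 h → overtime 3 h 44 min, regular 44 h 0 min.

Regular 44.00 hours, overtime 3.73 hours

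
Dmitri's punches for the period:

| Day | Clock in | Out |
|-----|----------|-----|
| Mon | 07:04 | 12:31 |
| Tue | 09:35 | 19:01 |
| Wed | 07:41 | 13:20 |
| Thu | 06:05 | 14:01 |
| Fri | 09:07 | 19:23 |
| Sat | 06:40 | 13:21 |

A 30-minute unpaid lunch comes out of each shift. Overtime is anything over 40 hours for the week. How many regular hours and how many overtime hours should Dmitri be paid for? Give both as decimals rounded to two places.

Regular 40.00 hours, overtime 2.42 hours

Mon: 07:04–12:31 = 5 h 27 min; less 30 min break → 4 h 57 min
Tue: 09:35–19:01 = 9 h 26 min; less 30 min break → 8 h 56 min
Wed: 07:41–13:20 = 5 h 39 min; less 30 min break → 5 h 9 min
Thu: 06:05–14:01 = 7 h 56 min; less 30 min break → 7 h 26 min
Fri: 09:07–19:23 = 10 h 16 min; less 30 min break → 9 h 46 min
Sat: 06:40–13:21 = 6 h 41 min; less 30 min break → 6 h 11 min
Total worked: 42 h 25 min = 42.42 h.
Threshold 40 h → overtime 2 h 25 min, regular 40 h 0 min.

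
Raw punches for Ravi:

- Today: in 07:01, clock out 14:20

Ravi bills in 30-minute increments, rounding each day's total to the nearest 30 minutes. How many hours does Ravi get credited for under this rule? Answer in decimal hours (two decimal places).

Today: 07:01–14:20 = 7 h 19 min → rounds to 7 h 30 min

7.50 hours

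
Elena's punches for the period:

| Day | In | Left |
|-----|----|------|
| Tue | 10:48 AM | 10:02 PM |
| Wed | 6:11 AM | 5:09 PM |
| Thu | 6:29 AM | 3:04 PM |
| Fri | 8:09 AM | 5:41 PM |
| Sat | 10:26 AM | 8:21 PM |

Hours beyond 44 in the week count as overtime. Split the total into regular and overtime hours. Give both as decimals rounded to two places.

Regular 44.00 hours, overtime 6.23 hours

Tue: 10:48 AM–10:02 PM = 11 h 14 min
Wed: 6:11 AM–5:09 PM = 10 h 58 min
Thu: 6:29 AM–3:04 PM = 8 h 35 min
Fri: 8:09 AM–5:41 PM = 9 h 32 min
Sat: 10:26 AM–8:21 PM = 9 h 55 min
Total worked: 50 h 14 min = 50.23 h.
Threshold 44 h → overtime 6 h 14 min, regular 44 h 0 min.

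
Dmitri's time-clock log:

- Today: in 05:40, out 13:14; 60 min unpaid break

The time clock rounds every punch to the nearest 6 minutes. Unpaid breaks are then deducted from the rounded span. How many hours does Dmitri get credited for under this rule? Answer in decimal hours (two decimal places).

Today: in 05:40→05:42, out 13:14→13:12; 7 h 30 min − 60 min = 6 h 30 min

6.50 hours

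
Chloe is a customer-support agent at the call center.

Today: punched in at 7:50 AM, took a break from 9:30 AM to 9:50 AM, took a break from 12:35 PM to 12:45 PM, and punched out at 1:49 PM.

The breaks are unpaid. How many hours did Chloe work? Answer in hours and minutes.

5 h 29 min

Today: 7:50 AM–1:49 PM = 5 h 59 min; less 30 min break → 5 h 29 min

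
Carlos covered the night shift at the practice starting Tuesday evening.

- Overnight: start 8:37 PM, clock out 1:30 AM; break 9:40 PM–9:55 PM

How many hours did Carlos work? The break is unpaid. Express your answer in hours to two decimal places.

4.63 hours

Overnight: 8:37 PM → midnight = 3 h 23 min; midnight → 1:30 AM = 1 h 30 min; span 4 h 53 min; less 15 min break → 4 h 38 min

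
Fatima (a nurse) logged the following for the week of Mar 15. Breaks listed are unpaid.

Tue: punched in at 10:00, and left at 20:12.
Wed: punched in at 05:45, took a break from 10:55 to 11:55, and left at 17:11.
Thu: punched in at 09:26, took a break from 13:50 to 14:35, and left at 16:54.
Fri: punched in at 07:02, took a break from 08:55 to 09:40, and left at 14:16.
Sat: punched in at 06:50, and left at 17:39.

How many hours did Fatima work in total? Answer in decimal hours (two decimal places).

Tue: 10:00–20:12 = 10 h 12 min
Wed: 05:45–17:11 = 11 h 26 min; less 60 min break → 10 h 26 min
Thu: 09:26–16:54 = 7 h 28 min; less 45 min break → 6 h 43 min
Fri: 07:02–14:16 = 7 h 14 min; less 45 min break → 6 h 29 min
Sat: 06:50–17:39 = 10 h 49 min
Total: 10 h 12 min + 10 h 26 min + 6 h 43 min + 6 h 29 min + 10 h 49 min = 44 h 39 min.

44.65 hours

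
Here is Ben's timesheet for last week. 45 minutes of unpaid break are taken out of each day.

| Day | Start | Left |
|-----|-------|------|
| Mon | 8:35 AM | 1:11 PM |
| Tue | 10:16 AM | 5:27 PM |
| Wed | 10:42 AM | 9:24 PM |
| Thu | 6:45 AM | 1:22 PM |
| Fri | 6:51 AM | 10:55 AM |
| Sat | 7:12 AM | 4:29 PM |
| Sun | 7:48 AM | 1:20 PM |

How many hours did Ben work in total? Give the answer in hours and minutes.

42 h 44 min

Mon: 8:35 AM–1:11 PM = 4 h 36 min; less 45 min break → 3 h 51 min
Tue: 10:16 AM–5:27 PM = 7 h 11 min; less 45 min break → 6 h 26 min
Wed: 10:42 AM–9:24 PM = 10 h 42 min; less 45 min break → 9 h 57 min
Thu: 6:45 AM–1:22 PM = 6 h 37 min; less 45 min break → 5 h 52 min
Fri: 6:51 AM–10:55 AM = 4 h 4 min; less 45 min break → 3 h 19 min
Sat: 7:12 AM–4:29 PM = 9 h 17 min; less 45 min break → 8 h 32 min
Sun: 7:48 AM–1:20 PM = 5 h 32 min; less 45 min break → 4 h 47 min
Total: 3 h 51 min + 6 h 26 min + 9 h 57 min + 5 h 52 min + 3 h 19 min + 8 h 32 min + 4 h 47 min = 42 h 44 min.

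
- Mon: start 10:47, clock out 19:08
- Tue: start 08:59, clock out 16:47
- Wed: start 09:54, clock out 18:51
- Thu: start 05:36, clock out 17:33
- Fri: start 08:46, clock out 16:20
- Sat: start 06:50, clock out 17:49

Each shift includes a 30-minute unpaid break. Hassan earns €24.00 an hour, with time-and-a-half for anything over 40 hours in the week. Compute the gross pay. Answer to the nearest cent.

€1413.60

Mon: 10:47–19:08 = 8 h 21 min; less 30 min break → 7 h 51 min
Tue: 08:59–16:47 = 7 h 48 min; less 30 min break → 7 h 18 min
Wed: 09:54–18:51 = 8 h 57 min; less 30 min break → 8 h 27 min
Thu: 05:36–17:33 = 11 h 57 min; less 30 min break → 11 h 27 min
Fri: 08:46–16:20 = 7 h 34 min; less 30 min break → 7 h 4 min
Sat: 06:50–17:49 = 10 h 59 min; less 30 min break → 10 h 29 min
Total worked: 52 h 36 min = 3156 min.
Regular 40 h 0 min = 2400 min at €24.00/h; overtime 12 h 36 min = 756 min at €36.00/h.
Pay = (2400 × €24.00 + 756 × €36.00) ÷ 60 = €1413.60.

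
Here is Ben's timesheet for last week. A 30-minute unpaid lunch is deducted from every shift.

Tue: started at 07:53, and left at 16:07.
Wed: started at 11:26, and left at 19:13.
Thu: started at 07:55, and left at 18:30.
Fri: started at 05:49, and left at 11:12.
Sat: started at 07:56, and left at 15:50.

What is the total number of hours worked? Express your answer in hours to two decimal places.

Tue: 07:53–16:07 = 8 h 14 min; less 30 min break → 7 h 44 min
Wed: 11:26–19:13 = 7 h 47 min; less 30 min break → 7 h 17 min
Thu: 07:55–18:30 = 10 h 35 min; less 30 min break → 10 h 5 min
Fri: 05:49–11:12 = 5 h 23 min; less 30 min break → 4 h 53 min
Sat: 07:56–15:50 = 7 h 54 min; less 30 min break → 7 h 24 min
Total: 7 h 44 min + 7 h 17 min + 10 h 5 min + 4 h 53 min + 7 h 24 min = 37 h 23 min.

37.38 hours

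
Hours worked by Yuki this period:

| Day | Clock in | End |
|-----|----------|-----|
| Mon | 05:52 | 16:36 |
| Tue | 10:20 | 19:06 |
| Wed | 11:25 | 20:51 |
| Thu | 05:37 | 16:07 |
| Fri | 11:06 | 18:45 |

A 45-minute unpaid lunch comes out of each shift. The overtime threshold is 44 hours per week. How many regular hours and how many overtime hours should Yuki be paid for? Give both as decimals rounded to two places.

Mon: 05:52–16:36 = 10 h 44 min; less 45 min break → 9 h 59 min
Tue: 10:20–19:06 = 8 h 46 min; less 45 min break → 8 h 1 min
Wed: 11:25–20:51 = 9 h 26 min; less 45 min break → 8 h 41 min
Thu: 05:37–16:07 = 10 h 30 min; less 45 min break → 9 h 45 min
Fri: 11:06–18:45 = 7 h 39 min; less 45 min break → 6 h 54 min
Total worked: 43 h 20 min = 43.33 h.
Threshold 44 h → overtime 0 h 0 min, regular 43 h 20 min.

Regular 43.33 hours, overtime 0.00 hours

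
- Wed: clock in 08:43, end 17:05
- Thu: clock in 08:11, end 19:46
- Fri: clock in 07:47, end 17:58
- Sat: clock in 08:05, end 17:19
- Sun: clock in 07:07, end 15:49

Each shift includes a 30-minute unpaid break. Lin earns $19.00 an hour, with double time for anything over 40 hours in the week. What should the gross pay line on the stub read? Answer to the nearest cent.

$971.53

Wed: 08:43–17:05 = 8 h 22 min; less 30 min break → 7 h 52 min
Thu: 08:11–19:46 = 11 h 35 min; less 30 min break → 11 h 5 min
Fri: 07:47–17:58 = 10 h 11 min; less 30 min break → 9 h 41 min
Sat: 08:05–17:19 = 9 h 14 min; less 30 min break → 8 h 44 min
Sun: 07:07–15:49 = 8 h 42 min; less 30 min break → 8 h 12 min
Total worked: 45 h 34 min = 2734 min.
Regular 40 h 0 min = 2400 min at $19.00/h; overtime 5 h 34 min = 334 min at $38.00/h.
Pay = (2400 × $19.00 + 334 × $38.00) ÷ 60 = $971.53.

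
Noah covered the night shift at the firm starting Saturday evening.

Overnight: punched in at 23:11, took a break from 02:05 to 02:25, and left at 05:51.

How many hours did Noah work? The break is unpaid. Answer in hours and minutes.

6 h 20 min

Overnight: 23:11 → midnight = 0 h 49 min; midnight → 05:51 = 5 h 51 min; span 6 h 40 min; less 20 min break → 6 h 20 min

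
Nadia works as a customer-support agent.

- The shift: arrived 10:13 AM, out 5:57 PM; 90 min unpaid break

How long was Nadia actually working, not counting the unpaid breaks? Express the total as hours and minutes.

The shift: 10:13 AM–5:57 PM = 7 h 44 min; less 90 min break → 6 h 14 min

6 h 14 min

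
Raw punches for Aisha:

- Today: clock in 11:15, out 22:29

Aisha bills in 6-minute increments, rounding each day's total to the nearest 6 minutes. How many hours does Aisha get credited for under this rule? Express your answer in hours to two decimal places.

11.20 hours

Today: 11:15–22:29 = 11 h 14 min → rounds to 11 h 12 min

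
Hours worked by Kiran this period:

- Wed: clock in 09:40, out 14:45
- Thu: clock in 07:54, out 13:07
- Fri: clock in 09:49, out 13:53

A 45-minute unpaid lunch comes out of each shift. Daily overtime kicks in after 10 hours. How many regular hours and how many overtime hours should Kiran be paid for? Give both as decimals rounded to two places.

Regular 12.12 hours, overtime 0.00 hours

Wed: 09:40–14:45 = 5 h 5 min; less 45 min break → 4 h 20 min
Thu: 07:54–13:07 = 5 h 13 min; less 45 min break → 4 h 28 min
Fri: 09:49–13:53 = 4 h 4 min; less 45 min break → 3 h 19 min
Wed reg 4 h 20 min / OT 0 h 0 min; Thu reg 4 h 28 min / OT 0 h 0 min; Fri reg 3 h 19 min / OT 0 h 0 min.
Totals: regular 12 h 7 min, overtime 0 h 0 min.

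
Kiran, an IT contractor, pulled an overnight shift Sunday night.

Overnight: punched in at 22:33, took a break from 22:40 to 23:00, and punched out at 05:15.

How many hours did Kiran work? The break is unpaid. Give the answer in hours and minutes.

6 h 22 min

Overnight: 22:33 → midnight = 1 h 27 min; midnight → 05:15 = 5 h 15 min; span 6 h 42 min; less 20 min break → 6 h 22 min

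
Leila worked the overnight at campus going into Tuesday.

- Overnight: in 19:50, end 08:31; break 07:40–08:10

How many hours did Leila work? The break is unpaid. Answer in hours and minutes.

Overnight: 19:50 → midnight = 4 h 10 min; midnight → 08:31 = 8 h 31 min; span 12 h 41 min; less 30 min break → 12 h 11 min

12 h 11 min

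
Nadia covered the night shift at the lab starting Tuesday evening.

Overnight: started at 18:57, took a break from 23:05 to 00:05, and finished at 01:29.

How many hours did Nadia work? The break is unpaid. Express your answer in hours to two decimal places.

Overnight: 18:57 → midnight = 5 h 3 min; midnight → 01:29 = 1 h 29 min; span 6 h 32 min; less 60 min break → 5 h 32 min

5.53 hours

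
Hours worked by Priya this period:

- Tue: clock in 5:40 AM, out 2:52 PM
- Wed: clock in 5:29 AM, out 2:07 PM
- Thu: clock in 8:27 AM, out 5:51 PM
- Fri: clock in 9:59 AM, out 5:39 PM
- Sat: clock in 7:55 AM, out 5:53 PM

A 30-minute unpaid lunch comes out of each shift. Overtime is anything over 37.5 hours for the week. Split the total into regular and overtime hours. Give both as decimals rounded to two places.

Tue: 5:40 AM–2:52 PM = 9 h 12 min; less 30 min break → 8 h 42 min
Wed: 5:29 AM–2:07 PM = 8 h 38 min; less 30 min break → 8 h 8 min
Thu: 8:27 AM–5:51 PM = 9 h 24 min; less 30 min break → 8 h 54 min
Fri: 9:59 AM–5:39 PM = 7 h 40 min; less 30 min break → 7 h 10 min
Sat: 7:55 AM–5:53 PM = 9 h 58 min; less 30 min break → 9 h 28 min
Total worked: 42 h 22 min = 42.37 h.
Threshold 37.5 h → overtime 4 h 52 min, regular 37 h 30 min.

Regular 37.50 hours, overtime 4.87 hours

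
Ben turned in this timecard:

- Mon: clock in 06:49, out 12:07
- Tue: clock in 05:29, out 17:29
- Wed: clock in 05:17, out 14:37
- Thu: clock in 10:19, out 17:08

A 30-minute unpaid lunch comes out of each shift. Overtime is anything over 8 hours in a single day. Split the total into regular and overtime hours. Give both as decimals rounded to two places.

Mon: 06:49–12:07 = 5 h 18 min; less 30 min break → 4 h 48 min
Tue: 05:29–17:29 = 12 h 0 min; less 30 min break → 11 h 30 min
Wed: 05:17–14:37 = 9 h 20 min; less 30 min break → 8 h 50 min
Thu: 10:19–17:08 = 6 h 49 min; less 30 min break → 6 h 19 min
Mon reg 4 h 48 min / OT 0 h 0 min; Tue reg 8 h 0 min / OT 3 h 30 min; Wed reg 8 h 0 min / OT 0 h 50 min; Thu reg 6 h 19 min / OT 0 h 0 min.
Totals: regular 27 h 7 min, overtime 4 h 20 min.

Regular 27.12 hours, overtime 4.33 hours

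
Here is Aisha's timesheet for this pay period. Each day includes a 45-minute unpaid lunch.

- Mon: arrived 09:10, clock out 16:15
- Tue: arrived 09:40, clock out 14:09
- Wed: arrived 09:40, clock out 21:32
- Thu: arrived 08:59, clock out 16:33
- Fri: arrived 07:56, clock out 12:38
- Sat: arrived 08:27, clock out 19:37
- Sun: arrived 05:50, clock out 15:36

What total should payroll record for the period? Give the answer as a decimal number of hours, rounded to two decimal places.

Mon: 09:10–16:15 = 7 h 5 min; less 45 min break → 6 h 20 min
Tue: 09:40–14:09 = 4 h 29 min; less 45 min break → 3 h 44 min
Wed: 09:40–21:32 = 11 h 52 min; less 45 min break → 11 h 7 min
Thu: 08:59–16:33 = 7 h 34 min; less 45 min break → 6 h 49 min
Fri: 07:56–12:38 = 4 h 42 min; less 45 min break → 3 h 57 min
Sat: 08:27–19:37 = 11 h 10 min; less 45 min break → 10 h 25 min
Sun: 05:50–15:36 = 9 h 46 min; less 45 min break → 9 h 1 min
Total: 6 h 20 min + 3 h 44 min + 11 h 7 min + 6 h 49 min + 3 h 57 min + 10 h 25 min + 9 h 1 min = 51 h 23 min.

51.38 hours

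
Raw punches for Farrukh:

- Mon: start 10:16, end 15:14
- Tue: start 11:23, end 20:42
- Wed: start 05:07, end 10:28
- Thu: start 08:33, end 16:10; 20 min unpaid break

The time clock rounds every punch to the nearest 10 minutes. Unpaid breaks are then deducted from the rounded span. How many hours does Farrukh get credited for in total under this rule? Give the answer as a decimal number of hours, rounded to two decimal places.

Mon: in 10:16→10:20, out 15:14→15:10; 4 h 50 min
Tue: in 11:23→11:20, out 20:42→20:40; 9 h 20 min
Wed: in 05:07→05:10, out 10:28→10:30; 5 h 20 min
Thu: in 08:33→08:30, out 16:10→16:10; 7 h 40 min − 20 min = 7 h 20 min
Total credited: 26 h 50 min.

26.83 hours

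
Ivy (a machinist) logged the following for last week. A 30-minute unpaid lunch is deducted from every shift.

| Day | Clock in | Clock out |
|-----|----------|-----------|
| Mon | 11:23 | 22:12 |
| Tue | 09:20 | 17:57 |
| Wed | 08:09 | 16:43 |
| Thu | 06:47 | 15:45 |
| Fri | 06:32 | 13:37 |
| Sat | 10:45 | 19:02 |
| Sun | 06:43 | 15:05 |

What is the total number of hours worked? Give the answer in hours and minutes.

Mon: 11:23–22:12 = 10 h 49 min; less 30 min break → 10 h 19 min
Tue: 09:20–17:57 = 8 h 37 min; less 30 min break → 8 h 7 min
Wed: 08:09–16:43 = 8 h 34 min; less 30 min break → 8 h 4 min
Thu: 06:47–15:45 = 8 h 58 min; less 30 min break → 8 h 28 min
Fri: 06:32–13:37 = 7 h 5 min; less 30 min break → 6 h 35 min
Sat: 10:45–19:02 = 8 h 17 min; less 30 min break → 7 h 47 min
Sun: 06:43–15:05 = 8 h 22 min; less 30 min break → 7 h 52 min
Total: 10 h 19 min + 8 h 7 min + 8 h 4 min + 8 h 28 min + 6 h 35 min + 7 h 47 min + 7 h 52 min = 57 h 12 min.

57 h 12 min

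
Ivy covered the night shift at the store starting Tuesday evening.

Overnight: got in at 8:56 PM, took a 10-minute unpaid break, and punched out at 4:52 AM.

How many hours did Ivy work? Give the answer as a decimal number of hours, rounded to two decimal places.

7.77 hours

Overnight: 8:56 PM → midnight = 3 h 4 min; midnight → 4:52 AM = 4 h 52 min; span 7 h 56 min; less 10 min break → 7 h 46 min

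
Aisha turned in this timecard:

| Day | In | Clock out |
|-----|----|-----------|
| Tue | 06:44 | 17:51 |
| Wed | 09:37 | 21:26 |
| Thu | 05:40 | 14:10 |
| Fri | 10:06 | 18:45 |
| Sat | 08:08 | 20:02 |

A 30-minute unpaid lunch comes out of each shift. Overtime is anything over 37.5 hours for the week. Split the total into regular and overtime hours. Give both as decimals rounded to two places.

Tue: 06:44–17:51 = 11 h 7 min; less 30 min break → 10 h 37 min
Wed: 09:37–21:26 = 11 h 49 min; less 30 min break → 11 h 19 min
Thu: 05:40–14:10 = 8 h 30 min; less 30 min break → 8 h 0 min
Fri: 10:06–18:45 = 8 h 39 min; less 30 min break → 8 h 9 min
Sat: 08:08–20:02 = 11 h 54 min; less 30 min break → 11 h 24 min
Total worked: 49 h 29 min = 49.48 h.
Threshold 37.5 h → overtime 11 h 59 min, regular 37 h 30 min.

Regular 37.50 hours, overtime 11.98 hours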